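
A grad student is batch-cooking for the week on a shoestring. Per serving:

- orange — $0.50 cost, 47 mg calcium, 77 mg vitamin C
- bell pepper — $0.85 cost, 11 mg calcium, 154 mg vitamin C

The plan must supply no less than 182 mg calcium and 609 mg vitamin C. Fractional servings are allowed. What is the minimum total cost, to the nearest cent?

A basic optimal solution has at most two foods positive. Try each food alone and each pair with both targets met exactly.
orange only: max(182/47, 609/77) = 7.909 servings → $3.95.
bell pepper only: max(182/11, 609/154) = 16.55 servings → $14.06.
orange + bell pepper with both tight: 3.337 servings and 2.286 servings → $3.61.
So the least-cost plan costs $3.61.

$3.61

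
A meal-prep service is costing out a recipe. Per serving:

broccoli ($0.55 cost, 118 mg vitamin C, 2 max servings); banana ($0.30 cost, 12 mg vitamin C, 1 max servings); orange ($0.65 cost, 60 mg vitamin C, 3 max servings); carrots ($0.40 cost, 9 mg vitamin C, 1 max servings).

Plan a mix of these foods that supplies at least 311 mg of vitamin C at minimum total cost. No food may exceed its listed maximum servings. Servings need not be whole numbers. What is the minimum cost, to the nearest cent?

$1.91

Cost per mg of vitamin C: broccoli $0.0047, orange $0.0108, banana $0.0250, carrots $0.0444.
Take 2 servings of broccoli: +236.0 mg vitamin C for $1.10 (total $1.10, still need 75.0 mg).
Take 1.25 servings of orange: +75.0 mg vitamin C for $0.81 (total $1.91, still need 0.0 mg).
Greedy by cheapest-per-mg is optimal for a single linear constraint, so the minimum cost is $1.91.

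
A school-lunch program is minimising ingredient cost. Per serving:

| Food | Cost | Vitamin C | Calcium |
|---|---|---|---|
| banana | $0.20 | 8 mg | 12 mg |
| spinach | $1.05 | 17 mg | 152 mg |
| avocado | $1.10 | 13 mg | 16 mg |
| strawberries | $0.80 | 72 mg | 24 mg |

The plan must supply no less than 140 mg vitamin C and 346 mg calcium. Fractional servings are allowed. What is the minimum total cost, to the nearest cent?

$3.32

An LP optimum is at a vertex; with two nutrient constraints at most two foods are used. Check each candidate.
banana only: max(140/8, 346/12) = 28.83 servings → $5.77.
spinach only: max(140/17, 346/152) = 8.235 servings → $8.65.
avocado only: max(140/13, 346/16) = 21.62 servings → $23.79.
strawberries only: max(140/72, 346/24) = 14.42 servings → $11.53.
banana + spinach with both tight: 15.22 servings and 1.075 servings → $4.17.
banana + avocado: intersection lies outside the first quadrant.
banana + strawberries: intersection lies outside the first quadrant.
spinach + avocado with both tight: 1.325 servings and 9.036 servings → $11.33.
spinach + strawberries with both tight: 2.046 servings and 1.461 servings → $3.32.
avocado + strawberries: the both-tight solution has a negative serving — not a feasible corner.
Cheapest feasible corner: $3.32.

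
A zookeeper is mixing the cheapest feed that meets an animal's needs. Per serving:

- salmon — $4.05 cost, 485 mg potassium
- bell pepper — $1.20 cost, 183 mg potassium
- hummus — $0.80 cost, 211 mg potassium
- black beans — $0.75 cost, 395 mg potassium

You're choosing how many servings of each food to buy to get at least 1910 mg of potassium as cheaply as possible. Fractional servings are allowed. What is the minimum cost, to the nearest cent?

Cost per mg of potassium: black beans $0.0019, hummus $0.0038, bell pepper $0.0066, salmon $0.0084.
With no serving limits, use only black beans: 1910 mg / 395 mg = 4.835 servings × $0.75 = $3.63.

$3.63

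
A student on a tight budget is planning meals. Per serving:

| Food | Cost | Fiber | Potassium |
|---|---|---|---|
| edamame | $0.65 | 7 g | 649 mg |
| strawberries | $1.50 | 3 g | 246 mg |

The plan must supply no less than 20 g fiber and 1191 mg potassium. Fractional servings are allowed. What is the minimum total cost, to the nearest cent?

$1.86

Check every corner: each single food scaled to meet both minima, and each pair solved so both constraints bind.
edamame only: max(20/7, 1191/649) = 2.857 servings → $1.86.
strawberries only: max(20/3, 1191/246) = 6.667 servings → $10.00.
edamame + strawberries: intersection lies outside the first quadrant.
Cheapest feasible corner: $1.86.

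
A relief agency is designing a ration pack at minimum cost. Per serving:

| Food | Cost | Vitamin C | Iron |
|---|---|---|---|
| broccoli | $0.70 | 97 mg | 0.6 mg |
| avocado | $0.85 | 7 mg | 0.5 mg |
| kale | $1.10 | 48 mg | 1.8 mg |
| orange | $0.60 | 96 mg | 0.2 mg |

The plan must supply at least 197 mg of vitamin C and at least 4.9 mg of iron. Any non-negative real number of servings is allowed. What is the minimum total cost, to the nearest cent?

A basic optimal solution has at most two foods positive. Try each food alone and each pair with both targets met exactly.
broccoli only: max(197/97, 4.9/0.6) = 8.167 servings → $5.72.
avocado only: max(197/7, 4.9/0.5) = 28.14 servings → $23.92.
kale only: max(197/48, 4.9/1.8) = 4.104 servings → $4.51.
orange only: max(197/96, 4.9/0.2) = 24.5 servings → $14.70.
broccoli + avocado with both tight: 1.449 servings and 8.061 servings → $7.87.
broccoli + kale with both tight: 0.8189 servings and 2.449 servings → $3.27.
broccoli + orange: the both-tight solution has a negative serving — not a feasible corner.
avocado + kale: intersection lies outside the first quadrant.
avocado + orange with both tight: 9.249 servings and 1.378 servings → $8.69.
kale + orange with both tight: 2.641 servings and 0.7316 servings → $3.34.
Cheapest feasible corner: $3.27.

$3.27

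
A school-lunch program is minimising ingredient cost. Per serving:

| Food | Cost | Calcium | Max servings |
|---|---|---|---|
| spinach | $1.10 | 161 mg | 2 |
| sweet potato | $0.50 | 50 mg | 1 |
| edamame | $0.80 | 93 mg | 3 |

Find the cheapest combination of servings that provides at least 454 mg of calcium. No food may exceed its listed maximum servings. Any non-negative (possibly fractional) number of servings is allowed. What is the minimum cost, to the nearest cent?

Cost per mg of calcium: spinach $0.0068, edamame $0.0086, sweet potato $0.0100.
Take 2 servings of spinach: +322.0 mg calcium for $2.20 (total $2.20, still need 132.0 mg).
Take 1.419 servings of edamame: +132.0 mg calcium for $1.14 (total $3.34, still need 0.0 mg).
Greedy by cheapest-per-mg is optimal for a single linear constraint, so the minimum cost is $3.34.

$3.34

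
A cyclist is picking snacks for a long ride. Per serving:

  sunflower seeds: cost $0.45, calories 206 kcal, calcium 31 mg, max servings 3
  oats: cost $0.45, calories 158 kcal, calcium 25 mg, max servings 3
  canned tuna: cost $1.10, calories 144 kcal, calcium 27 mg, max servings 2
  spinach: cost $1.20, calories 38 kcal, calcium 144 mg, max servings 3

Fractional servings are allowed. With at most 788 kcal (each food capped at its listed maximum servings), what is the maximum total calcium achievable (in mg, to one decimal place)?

547.1 mg

Calcium per kcal: spinach 3.789, canned tuna 0.1875, oats 0.1582, sunflower seeds 0.1505.
Take 3 servings of spinach: uses 114 kcal, +432.0 mg calcium (running total 432.0 mg).
Take 2 servings of canned tuna: uses 288 kcal, +54.0 mg calcium (running total 486.0 mg).
Take 2.443 servings of oats: uses 386 kcal, +61.1 mg calcium (running total 547.1 mg).
Greedy by best ratio exhausts the calories allowance optimally: 547.1 mg.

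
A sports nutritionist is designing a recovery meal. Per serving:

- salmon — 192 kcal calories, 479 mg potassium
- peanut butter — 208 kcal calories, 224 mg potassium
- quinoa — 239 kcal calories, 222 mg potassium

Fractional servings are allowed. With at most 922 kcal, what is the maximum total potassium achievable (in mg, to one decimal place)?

Potassium per kcal: salmon 2.495, peanut butter 1.077, quinoa 0.9289.
With no serving limits, spend the whole calories allowance on salmon: 922 kcal / 192 kcal × 479 mg = 2300.2 mg.

2300.2 mg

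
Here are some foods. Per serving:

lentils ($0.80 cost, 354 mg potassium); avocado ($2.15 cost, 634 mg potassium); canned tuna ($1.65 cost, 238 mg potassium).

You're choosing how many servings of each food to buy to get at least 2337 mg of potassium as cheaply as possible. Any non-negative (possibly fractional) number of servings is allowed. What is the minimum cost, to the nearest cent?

Cost per mg of potassium: lentils $0.0023, avocado $0.0034, canned tuna $0.0069.
With no serving limits, use only lentils: 2337 mg / 354 mg = 6.602 servings × $0.80 = $5.28.

$5.28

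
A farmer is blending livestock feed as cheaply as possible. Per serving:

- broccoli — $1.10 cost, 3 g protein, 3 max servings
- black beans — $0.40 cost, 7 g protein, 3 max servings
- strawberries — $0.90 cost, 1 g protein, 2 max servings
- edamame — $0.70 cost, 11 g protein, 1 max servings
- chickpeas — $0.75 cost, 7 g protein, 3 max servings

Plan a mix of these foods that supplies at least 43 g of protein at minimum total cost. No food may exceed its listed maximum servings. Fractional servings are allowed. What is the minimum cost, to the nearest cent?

Cost per g of protein: black beans $0.0571, edamame $0.0636, chickpeas $0.1071, broccoli $0.3667, strawberries $0.9000.
Take 3 servings of black beans: +21.0 g protein for $1.20 (total $1.20, still need 22.0 g).
Take 1 serving of edamame: +11.0 g protein for $0.70 (total $1.90, still need 11.0 g).
Take 1.571 servings of chickpeas: +11.0 g protein for $1.18 (total $3.08, still need 0.0 g).
Filling from the cheapest source first is optimal under one linear minimum: $3.08.

$3.08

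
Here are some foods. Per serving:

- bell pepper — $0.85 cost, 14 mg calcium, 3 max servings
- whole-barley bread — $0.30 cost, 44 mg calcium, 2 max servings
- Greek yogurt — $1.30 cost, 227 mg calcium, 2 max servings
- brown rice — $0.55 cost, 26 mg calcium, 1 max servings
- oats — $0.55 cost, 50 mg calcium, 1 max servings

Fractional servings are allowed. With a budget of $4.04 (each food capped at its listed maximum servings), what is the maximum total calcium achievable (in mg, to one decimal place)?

605.7 mg

Calcium per dollar: Greek yogurt 174.6, whole-barley bread 146.7, oats 90.91, brown rice 47.27, bell pepper 16.47.
Take 2 servings of Greek yogurt: spends $2.60, +454.0 mg calcium (running total 454.0 mg).
Take 2 servings of whole-barley bread: spends $0.60, +88.0 mg calcium (running total 542.0 mg).
Take 1 serving of oats: spends $0.55, +50.0 mg calcium (running total 592.0 mg).
Take 0.5273 servings of brown rice: spends $0.29, +13.7 mg calcium (running total 605.7 mg).
Greedy by best ratio exhausts the cost allowance optimally: 605.7 mg.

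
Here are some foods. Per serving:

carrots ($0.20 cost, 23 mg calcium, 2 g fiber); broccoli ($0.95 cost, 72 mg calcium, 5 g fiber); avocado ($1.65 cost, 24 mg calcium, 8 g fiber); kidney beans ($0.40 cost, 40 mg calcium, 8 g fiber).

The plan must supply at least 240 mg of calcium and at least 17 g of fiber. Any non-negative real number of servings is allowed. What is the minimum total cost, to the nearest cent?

With two linear requirements the optimum uses one or two foods; enumerate the corners.
carrots only: max(240/23, 17/2) = 10.43 servings → $2.09.
broccoli only: max(240/72, 17/5) = 3.4 servings → $3.23.
avocado only: max(240/24, 17/8) = 10 servings → $16.50.
kidney beans only: max(240/40, 17/8) = 6 servings → $2.40.
carrots + broccoli with both tight: 0.8276 servings and 3.069 servings → $3.08.
carrots + avocado with both targets exact would need a negative amount; discard.
carrots + kidney beans: intersection lies outside the first quadrant.
broccoli + avocado with both tight: 3.316 servings and 0.05263 servings → $3.24.
broccoli + kidney beans with both tight: 3.298 servings and 0.06383 servings → $3.16.
avocado + kidney beans with both targets exact would need a negative amount; discard.
So the least-cost plan costs $2.09.

$2.09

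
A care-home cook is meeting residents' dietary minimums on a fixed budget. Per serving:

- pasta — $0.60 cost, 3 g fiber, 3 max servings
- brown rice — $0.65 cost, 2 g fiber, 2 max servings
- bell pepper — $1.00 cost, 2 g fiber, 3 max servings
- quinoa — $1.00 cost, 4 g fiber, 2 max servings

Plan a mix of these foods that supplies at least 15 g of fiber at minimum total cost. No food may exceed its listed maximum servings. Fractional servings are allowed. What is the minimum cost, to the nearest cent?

$3.30

Cost per g of fiber: pasta $0.2000, quinoa $0.2500, brown rice $0.3250, bell pepper $0.5000.
Take 3 servings of pasta: +9.0 g fiber for $1.80 (total $1.80, still need 6.0 g).
Take 1.5 servings of quinoa: +6.0 g fiber for $1.50 (total $3.30, still need 0.0 g).
Greedy by cheapest-per-g is optimal for a single linear constraint, so the minimum cost is $3.30.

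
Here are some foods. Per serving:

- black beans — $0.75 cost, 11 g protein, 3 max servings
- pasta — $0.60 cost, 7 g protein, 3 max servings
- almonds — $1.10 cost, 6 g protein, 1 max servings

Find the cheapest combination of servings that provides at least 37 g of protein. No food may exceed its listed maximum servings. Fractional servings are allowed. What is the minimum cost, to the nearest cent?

Cost per g of protein: black beans $0.0682, pasta $0.0857, almonds $0.1833.
Take 3 servings of black beans: +33.0 g protein for $2.25 (total $2.25, still need 4.0 g).
Take 0.5714 servings of pasta: +4.0 g protein for $0.34 (total $2.59, still need 0.0 g).
Greedy by cheapest-per-g is optimal for a single linear constraint, so the minimum cost is $2.59.

$2.59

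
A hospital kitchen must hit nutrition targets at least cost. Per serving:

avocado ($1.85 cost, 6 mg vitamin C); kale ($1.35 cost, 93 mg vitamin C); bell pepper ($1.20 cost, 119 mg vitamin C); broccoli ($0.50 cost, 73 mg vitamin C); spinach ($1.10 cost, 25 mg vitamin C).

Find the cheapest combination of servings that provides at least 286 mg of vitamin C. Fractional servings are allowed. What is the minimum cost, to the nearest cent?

$1.96

Cost per mg of vitamin C: broccoli $0.0068, bell pepper $0.0101, kale $0.0145, spinach $0.0440, avocado $0.3083.
With no serving limits, use only broccoli: 286 mg / 73 mg = 3.918 servings × $0.50 = $1.96.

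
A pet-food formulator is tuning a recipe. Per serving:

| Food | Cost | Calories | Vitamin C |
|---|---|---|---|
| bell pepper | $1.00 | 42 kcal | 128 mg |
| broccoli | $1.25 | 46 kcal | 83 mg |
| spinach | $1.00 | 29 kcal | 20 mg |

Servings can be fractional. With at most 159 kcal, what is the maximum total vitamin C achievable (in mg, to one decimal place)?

Vitamin C per kcal: bell pepper 3.048, broccoli 1.804, spinach 0.6897.
With no serving limits, spend the whole calories allowance on bell pepper: 159 kcal / 42 kcal × 128 mg = 484.6 mg.

484.6 mg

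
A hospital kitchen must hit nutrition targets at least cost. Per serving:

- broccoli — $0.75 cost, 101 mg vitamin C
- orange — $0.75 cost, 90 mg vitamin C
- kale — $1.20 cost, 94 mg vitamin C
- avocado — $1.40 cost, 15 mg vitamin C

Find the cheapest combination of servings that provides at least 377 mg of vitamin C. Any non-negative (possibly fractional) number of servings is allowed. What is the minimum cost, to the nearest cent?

Cost per mg of vitamin C: broccoli $0.0074, orange $0.0083, kale $0.0128, avocado $0.0933.
With no serving limits, use only broccoli: 377 mg / 101 mg = 3.733 servings × $0.75 = $2.80.

$2.80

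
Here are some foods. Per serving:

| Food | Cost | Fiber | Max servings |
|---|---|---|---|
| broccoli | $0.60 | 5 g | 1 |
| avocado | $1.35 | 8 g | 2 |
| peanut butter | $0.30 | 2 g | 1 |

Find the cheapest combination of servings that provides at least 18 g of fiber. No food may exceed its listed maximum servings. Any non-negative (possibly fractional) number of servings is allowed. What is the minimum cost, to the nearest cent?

$2.76

Cost per g of fiber: broccoli $0.1200, peanut butter $0.1500, avocado $0.1688.
Take 1 serving of broccoli: +5.0 g fiber for $0.60 (total $0.60, still need 13.0 g).
Take 1 serving of peanut butter: +2.0 g fiber for $0.30 (total $0.90, still need 11.0 g).
Take 1.375 servings of avocado: +11.0 g fiber for $1.86 (total $2.76, still need 0.0 g).
Greedy by cheapest-per-g is optimal for a single linear constraint, so the minimum cost is $2.76.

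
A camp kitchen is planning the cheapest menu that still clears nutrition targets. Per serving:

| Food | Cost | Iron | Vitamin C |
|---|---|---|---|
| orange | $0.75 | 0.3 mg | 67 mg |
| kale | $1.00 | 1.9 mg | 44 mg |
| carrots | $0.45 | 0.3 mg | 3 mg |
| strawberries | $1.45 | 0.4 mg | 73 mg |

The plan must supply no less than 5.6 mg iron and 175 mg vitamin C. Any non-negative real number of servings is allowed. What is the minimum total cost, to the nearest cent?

$3.39

Check every corner: each single food scaled to meet both minima, and each pair solved so both constraints bind.
orange only: max(5.6/0.3, 175/67) = 18.67 servings → $14.00.
kale only: max(5.6/1.9, 175/44) = 3.977 servings → $3.98.
carrots only: max(5.6/0.3, 175/3) = 58.33 servings → $26.25.
strawberries only: max(5.6/0.4, 175/73) = 14 servings → $20.30.
orange + kale with both tight: 0.7546 servings and 2.828 servings → $3.39.
orange + carrots with both tight: 1.859 servings and 16.81 servings → $8.96.
orange + strawberries with both targets exact would need a negative amount; discard.
kale + carrots: intersection lies outside the first quadrant.
kale + strawberries with both tight: 2.798 servings and 0.711 servings → $3.83.
carrots + strawberries with both tight: 16.37 servings and 1.725 servings → $9.87.
The minimum over all feasible corners is $3.39.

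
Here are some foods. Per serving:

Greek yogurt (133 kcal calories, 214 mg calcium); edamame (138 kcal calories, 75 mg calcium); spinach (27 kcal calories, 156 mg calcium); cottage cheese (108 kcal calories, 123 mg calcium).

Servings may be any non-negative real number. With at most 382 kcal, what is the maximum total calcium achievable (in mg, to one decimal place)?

Calcium per kcal: spinach 5.778, Greek yogurt 1.609, cottage cheese 1.139, edamame 0.5435.
With no serving limits, spend the whole calories allowance on spinach: 382 kcal / 27 kcal × 156 mg = 2207.1 mg.

2207.1 mg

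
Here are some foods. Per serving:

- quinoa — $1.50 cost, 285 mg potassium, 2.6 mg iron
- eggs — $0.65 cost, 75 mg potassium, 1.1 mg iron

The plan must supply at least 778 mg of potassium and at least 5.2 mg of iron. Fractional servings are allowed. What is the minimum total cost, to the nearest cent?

Two binding constraints pin down two serving amounts, so the optimal mix uses at most two foods. The candidates are each food alone (scaled to the tighter of potassium/iron) and each pair with both constraints tight.
quinoa only: max(778/285, 5.2/2.6) = 2.73 servings → $4.09.
eggs only: max(778/75, 5.2/1.1) = 10.37 servings → $6.74.
quinoa + eggs: the both-tight solution has a negative serving — not a feasible corner.
Cheapest feasible corner: $4.09.

$4.09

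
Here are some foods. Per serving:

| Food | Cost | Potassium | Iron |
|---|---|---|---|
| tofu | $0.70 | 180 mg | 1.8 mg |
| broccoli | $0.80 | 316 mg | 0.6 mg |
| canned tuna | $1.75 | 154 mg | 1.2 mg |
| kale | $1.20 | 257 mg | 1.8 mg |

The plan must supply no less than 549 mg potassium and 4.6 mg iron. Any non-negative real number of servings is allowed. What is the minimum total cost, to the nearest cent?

$1.99

Check every corner: each single food scaled to meet both minima, and each pair solved so both constraints bind.
tofu only: max(549/180, 4.6/1.8) = 3.05 servings → $2.13.
broccoli only: max(549/316, 4.6/0.6) = 7.667 servings → $6.13.
canned tuna only: max(549/154, 4.6/1.2) = 3.833 servings → $6.71.
kale only: max(549/257, 4.6/1.8) = 2.556 servings → $3.07.
tofu + broccoli with both tight: 2.44 servings and 0.3477 servings → $1.99.
tofu + canned tuna with both tight: 0.8105 servings and 2.618 servings → $5.15.
tofu + kale with both tight: 1.4 servings and 1.156 servings → $2.37.
broccoli + canned tuna: the both-tight solution has a negative serving — not a feasible corner.
broccoli + kale with both targets exact would need a negative amount; discard.
canned tuna + kale with both targets exact would need a negative amount; discard.
So the least-cost plan costs $1.99.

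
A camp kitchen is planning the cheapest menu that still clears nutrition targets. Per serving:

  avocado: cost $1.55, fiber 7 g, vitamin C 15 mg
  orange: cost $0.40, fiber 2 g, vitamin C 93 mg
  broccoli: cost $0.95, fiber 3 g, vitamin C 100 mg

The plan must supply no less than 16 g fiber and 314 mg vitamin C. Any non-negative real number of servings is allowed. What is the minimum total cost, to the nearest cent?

$3.20

A basic optimal solution has at most two foods positive. Try each food alone and each pair with both targets met exactly.
avocado only: max(16/7, 314/15) = 20.93 servings → $32.45.
orange only: max(16/2, 314/93) = 8 servings → $3.20.
broccoli only: max(16/3, 314/100) = 5.333 servings → $5.07.
avocado + orange with both tight: 1.385 servings and 3.153 servings → $3.41.
avocado + broccoli with both tight: 1.005 servings and 2.989 servings → $4.40.
orange + broccoli: intersection lies outside the first quadrant.
So the least-cost plan costs $3.20.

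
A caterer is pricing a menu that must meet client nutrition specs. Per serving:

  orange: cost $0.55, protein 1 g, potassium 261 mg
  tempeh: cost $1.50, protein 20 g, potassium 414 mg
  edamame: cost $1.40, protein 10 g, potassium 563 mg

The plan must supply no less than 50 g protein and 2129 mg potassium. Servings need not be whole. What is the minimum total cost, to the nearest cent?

The cheapest plan sits at a corner of the feasible region — with two constraints it uses at most two foods.
orange only: max(50/1, 2129/261) = 50 servings → $27.50.
tempeh only: max(50/20, 2129/414) = 5.143 servings → $7.71.
edamame only: max(50/10, 2129/563) = 5 servings → $7.00.
orange + tempeh with both tight: 4.553 servings and 2.272 servings → $5.91.
orange + edamame with both targets exact would need a negative amount; discard.
tempeh + edamame with both tight: 0.9635 servings and 3.073 servings → $5.75.
So the least-cost plan costs $5.75.

$5.75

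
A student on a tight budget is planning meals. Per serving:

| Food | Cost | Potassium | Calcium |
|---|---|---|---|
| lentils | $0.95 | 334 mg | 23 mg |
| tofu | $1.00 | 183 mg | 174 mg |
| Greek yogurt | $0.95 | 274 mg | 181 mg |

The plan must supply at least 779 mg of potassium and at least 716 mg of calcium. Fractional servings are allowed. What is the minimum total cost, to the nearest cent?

$3.76

The cheapest plan sits at a corner of the feasible region — with two constraints it uses at most two foods.
lentils only: max(779/334, 716/23) = 31.13 servings → $29.57.
tofu only: max(779/183, 716/174) = 4.257 servings → $4.26.
Greek yogurt only: max(779/274, 716/181) = 3.956 servings → $3.76.
lentils + tofu with both tight: 0.08381 servings and 4.104 servings → $4.18.
lentils + Greek yogurt: intersection lies outside the first quadrant.
tofu + Greek yogurt with both tight: 3.792 servings and 0.3105 servings → $4.09.
Cheapest feasible corner: $3.76.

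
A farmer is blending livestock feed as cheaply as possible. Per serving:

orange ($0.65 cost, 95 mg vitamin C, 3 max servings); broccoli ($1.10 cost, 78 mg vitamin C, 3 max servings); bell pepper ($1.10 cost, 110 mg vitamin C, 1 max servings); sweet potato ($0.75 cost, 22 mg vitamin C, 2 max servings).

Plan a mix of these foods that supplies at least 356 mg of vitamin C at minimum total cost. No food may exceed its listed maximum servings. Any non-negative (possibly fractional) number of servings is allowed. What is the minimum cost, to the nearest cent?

Cost per mg of vitamin C: orange $0.0068, bell pepper $0.0100, broccoli $0.0141, sweet potato $0.0341.
Take 3 servings of orange: +285.0 mg vitamin C for $1.95 (total $1.95, still need 71.0 mg).
Take 0.6455 servings of bell pepper: +71.0 mg vitamin C for $0.71 (total $2.66, still need 0.0 mg).
Filling from the cheapest source first is optimal under one linear minimum: $2.66.

$2.66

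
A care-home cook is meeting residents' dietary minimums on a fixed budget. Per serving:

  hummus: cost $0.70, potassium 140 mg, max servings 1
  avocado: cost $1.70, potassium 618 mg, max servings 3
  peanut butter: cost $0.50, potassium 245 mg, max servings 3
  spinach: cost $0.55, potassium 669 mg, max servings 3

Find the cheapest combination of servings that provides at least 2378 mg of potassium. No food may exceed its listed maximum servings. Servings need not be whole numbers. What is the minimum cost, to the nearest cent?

$2.41

Cost per mg of potassium: spinach $0.0008, peanut butter $0.0020, avocado $0.0028, hummus $0.0050.
Take 3 servings of spinach: +2007.0 mg potassium for $1.65 (total $1.65, still need 371.0 mg).
Take 1.514 servings of peanut butter: +371.0 mg potassium for $0.76 (total $2.41, still need 0.0 mg).
Filling from the cheapest source first is optimal under one linear minimum: $2.41.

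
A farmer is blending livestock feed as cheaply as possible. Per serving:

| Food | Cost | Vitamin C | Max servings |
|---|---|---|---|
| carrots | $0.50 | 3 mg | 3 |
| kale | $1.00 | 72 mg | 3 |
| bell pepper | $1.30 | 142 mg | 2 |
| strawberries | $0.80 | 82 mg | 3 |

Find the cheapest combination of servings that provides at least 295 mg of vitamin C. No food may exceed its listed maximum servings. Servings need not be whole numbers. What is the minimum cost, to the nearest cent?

$2.71

Cost per mg of vitamin C: bell pepper $0.0092, strawberries $0.0098, kale $0.0139, carrots $0.1667.
Take 2 servings of bell pepper: +284.0 mg vitamin C for $2.60 (total $2.60, still need 11.0 mg).
Take 0.1341 servings of strawberries: +11.0 mg vitamin C for $0.11 (total $2.71, still need 0.0 mg).
Filling from the cheapest source first is optimal under one linear minimum: $2.71.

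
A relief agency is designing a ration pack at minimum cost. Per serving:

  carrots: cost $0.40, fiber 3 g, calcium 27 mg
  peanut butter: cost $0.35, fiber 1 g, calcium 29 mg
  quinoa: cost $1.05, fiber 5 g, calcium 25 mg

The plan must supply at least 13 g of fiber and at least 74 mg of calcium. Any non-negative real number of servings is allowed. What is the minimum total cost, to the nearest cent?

$1.73

A basic optimal solution has at most two foods positive. Try each food alone and each pair with both targets met exactly.
carrots only: max(13/3, 74/27) = 4.333 servings → $1.73.
peanut butter only: max(13/1, 74/29) = 13 servings → $4.55.
quinoa only: max(13/5, 74/25) = 2.96 servings → $3.11.
carrots + peanut butter: the both-tight solution has a negative serving — not a feasible corner.
carrots + quinoa with both tight: 0.75 servings and 2.15 servings → $2.56.
peanut butter + quinoa with both tight: 0.375 servings and 2.525 servings → $2.78.
Cheapest feasible corner: $1.73.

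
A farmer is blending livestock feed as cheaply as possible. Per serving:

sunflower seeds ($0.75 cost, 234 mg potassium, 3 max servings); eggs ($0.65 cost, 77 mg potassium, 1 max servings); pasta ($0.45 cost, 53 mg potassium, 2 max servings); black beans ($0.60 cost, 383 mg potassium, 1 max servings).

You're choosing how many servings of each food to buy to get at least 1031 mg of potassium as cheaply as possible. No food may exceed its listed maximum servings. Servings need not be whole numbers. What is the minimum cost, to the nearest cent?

Cost per mg of potassium: black beans $0.0016, sunflower seeds $0.0032, eggs $0.0084, pasta $0.0085.
Take 1 serving of black beans: +383.0 mg potassium for $0.60 (total $0.60, still need 648.0 mg).
Take 2.769 servings of sunflower seeds: +648.0 mg potassium for $2.08 (total $2.68, still need 0.0 mg).
Greedy by cheapest-per-mg is optimal for a single linear constraint, so the minimum cost is $2.68.

$2.68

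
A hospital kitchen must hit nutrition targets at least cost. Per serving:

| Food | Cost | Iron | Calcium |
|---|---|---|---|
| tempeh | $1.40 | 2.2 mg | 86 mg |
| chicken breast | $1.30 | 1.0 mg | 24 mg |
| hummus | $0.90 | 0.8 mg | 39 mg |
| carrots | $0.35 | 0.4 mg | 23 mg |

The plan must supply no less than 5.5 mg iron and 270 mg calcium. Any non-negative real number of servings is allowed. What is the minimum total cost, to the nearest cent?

For a min-cost LP with two ≥-constraints, a basic feasible solution has at most two positive variables.
tempeh only: max(5.5/2.2, 270/86) = 3.14 servings → $4.40.
chicken breast only: max(5.5/1.0, 270/24) = 11.25 servings → $14.62.
hummus only: max(5.5/0.8, 270/39) = 6.923 servings → $6.23.
carrots only: max(5.5/0.4, 270/23) = 13.75 servings → $4.81.
tempeh + chicken breast with both targets exact would need a negative amount; discard.
tempeh + hummus with both targets exact would need a negative amount; discard.
tempeh + carrots with both tight: 1.142 servings and 7.469 servings → $4.21.
chicken breast + hummus: the both-tight solution has a negative serving — not a feasible corner.
chicken breast + carrots with both tight: 1.381 servings and 10.3 servings → $5.40.
hummus + carrots with both tight: 6.607 servings and 0.5357 servings → $6.13.
Cheapest feasible corner: $4.21.

$4.21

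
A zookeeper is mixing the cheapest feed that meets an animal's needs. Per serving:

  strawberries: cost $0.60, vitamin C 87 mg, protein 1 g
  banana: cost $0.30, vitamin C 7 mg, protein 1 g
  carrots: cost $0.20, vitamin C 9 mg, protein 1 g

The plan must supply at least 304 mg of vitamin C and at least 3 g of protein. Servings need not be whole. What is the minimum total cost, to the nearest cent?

$2.10

An LP optimum is at a vertex; with two nutrient constraints at most two foods are used. Check each candidate.
strawberries only: max(304/87, 3/1) = 3.494 servings → $2.10.
banana only: max(304/7, 3/1) = 43.43 servings → $13.03.
carrots only: max(304/9, 3/1) = 33.78 servings → $6.76.
strawberries + banana: intersection lies outside the first quadrant.
strawberries + carrots: intersection lies outside the first quadrant.
banana + carrots: intersection lies outside the first quadrant.
Cheapest feasible corner: $2.10.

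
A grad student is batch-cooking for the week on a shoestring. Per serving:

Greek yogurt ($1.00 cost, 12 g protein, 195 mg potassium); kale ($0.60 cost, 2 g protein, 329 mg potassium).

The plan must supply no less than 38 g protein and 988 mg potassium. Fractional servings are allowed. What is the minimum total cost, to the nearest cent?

$3.71

Two binding constraints pin down two serving amounts, so the optimal mix uses at most two foods. The candidates are each food alone (scaled to the tighter of protein/potassium) and each pair with both constraints tight.
Greek yogurt only: max(38/12, 988/195) = 5.067 servings → $5.07.
kale only: max(38/2, 988/329) = 19 servings → $11.40.
Greek yogurt + kale with both tight: 2.958 servings and 1.25 servings → $3.71.
The minimum over all feasible corners is $3.71.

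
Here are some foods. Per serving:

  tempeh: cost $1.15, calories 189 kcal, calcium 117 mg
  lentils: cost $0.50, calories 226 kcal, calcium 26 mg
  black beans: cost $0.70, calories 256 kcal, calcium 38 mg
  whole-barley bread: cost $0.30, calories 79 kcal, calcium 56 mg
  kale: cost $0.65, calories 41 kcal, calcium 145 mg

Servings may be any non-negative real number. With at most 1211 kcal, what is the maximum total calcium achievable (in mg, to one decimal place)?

4282.8 mg

Calcium per kcal: kale 3.537, whole-barley bread 0.7089, tempeh 0.619, black beans 0.1484, lentils 0.115.
With no serving limits, spend the whole calories allowance on kale: 1211 kcal / 41 kcal × 145 mg = 4282.8 mg.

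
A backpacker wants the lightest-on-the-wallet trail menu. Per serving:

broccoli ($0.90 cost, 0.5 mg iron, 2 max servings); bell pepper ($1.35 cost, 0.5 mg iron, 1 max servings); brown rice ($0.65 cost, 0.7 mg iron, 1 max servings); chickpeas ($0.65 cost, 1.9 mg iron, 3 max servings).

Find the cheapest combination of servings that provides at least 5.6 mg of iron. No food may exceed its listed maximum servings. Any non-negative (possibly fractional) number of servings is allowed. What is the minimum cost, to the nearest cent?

$1.92

Cost per mg of iron: chickpeas $0.3421, brown rice $0.9286, broccoli $1.8000, bell pepper $2.7000.
Take 2.947 servings of chickpeas: +5.6 mg iron for $1.92 (total $1.92, still need 0.0 mg).
Filling from the cheapest source first is optimal under one linear minimum: $1.92.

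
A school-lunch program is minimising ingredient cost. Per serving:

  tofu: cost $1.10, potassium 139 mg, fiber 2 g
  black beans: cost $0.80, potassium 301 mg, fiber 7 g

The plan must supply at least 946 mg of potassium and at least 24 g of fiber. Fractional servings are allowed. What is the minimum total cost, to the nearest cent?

$2.74

Minimising a linear cost over {potassium ≥ 946, fiber ≥ 24, servings ≥ 0} — the optimum is at a vertex, using one or two foods.
tofu only: max(946/139, 24/2) = 12 servings → $13.20.
black beans only: max(946/301, 24/7) = 3.429 servings → $2.74.
tofu + black beans with both targets exact would need a negative amount; discard.
So the least-cost plan costs $2.74.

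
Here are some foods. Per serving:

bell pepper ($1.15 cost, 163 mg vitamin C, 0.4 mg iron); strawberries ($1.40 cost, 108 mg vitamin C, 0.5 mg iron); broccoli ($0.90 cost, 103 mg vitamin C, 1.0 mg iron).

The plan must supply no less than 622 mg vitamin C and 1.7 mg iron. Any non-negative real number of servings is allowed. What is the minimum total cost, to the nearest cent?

An LP optimum is at a vertex; with two nutrient constraints at most two foods are used. Check each candidate.
bell pepper only: max(622/163, 1.7/0.4) = 4.25 servings → $4.89.
strawberries only: max(622/108, 1.7/0.5) = 5.759 servings → $8.06.
broccoli only: max(622/103, 1.7/1.0) = 6.039 servings → $5.43.
bell pepper + strawberries with both tight: 3.326 servings and 0.7389 servings → $4.86.
bell pepper + broccoli with both tight: 3.669 servings and 0.2323 servings → $4.43.
strawberries + broccoli with both targets exact would need a negative amount; discard.
The minimum over all feasible corners is $4.43.

$4.43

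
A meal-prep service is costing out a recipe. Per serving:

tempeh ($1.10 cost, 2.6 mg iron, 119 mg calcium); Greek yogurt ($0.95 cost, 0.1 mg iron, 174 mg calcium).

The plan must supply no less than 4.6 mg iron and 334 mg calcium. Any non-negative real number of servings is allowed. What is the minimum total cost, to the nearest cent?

$2.61

Check every corner: each single food scaled to meet both minima, and each pair solved so both constraints bind.
tempeh only: max(4.6/2.6, 334/119) = 2.807 servings → $3.09.
Greek yogurt only: max(4.6/0.1, 334/174) = 46 servings → $43.70.
tempeh + Greek yogurt with both tight: 1.741 servings and 0.7287 servings → $2.61.
Cheapest feasible corner: $2.61.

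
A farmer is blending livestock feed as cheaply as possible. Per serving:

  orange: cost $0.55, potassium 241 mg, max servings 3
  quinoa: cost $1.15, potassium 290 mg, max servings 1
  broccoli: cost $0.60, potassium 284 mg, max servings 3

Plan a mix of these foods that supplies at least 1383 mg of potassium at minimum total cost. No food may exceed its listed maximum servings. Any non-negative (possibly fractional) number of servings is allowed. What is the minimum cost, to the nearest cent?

$3.01

Cost per mg of potassium: broccoli $0.0021, orange $0.0023, quinoa $0.0040.
Take 3 servings of broccoli: +852.0 mg potassium for $1.80 (total $1.80, still need 531.0 mg).
Take 2.203 servings of orange: +531.0 mg potassium for $1.21 (total $3.01, still need 0.0 mg).
Filling from the cheapest source first is optimal under one linear minimum: $3.01.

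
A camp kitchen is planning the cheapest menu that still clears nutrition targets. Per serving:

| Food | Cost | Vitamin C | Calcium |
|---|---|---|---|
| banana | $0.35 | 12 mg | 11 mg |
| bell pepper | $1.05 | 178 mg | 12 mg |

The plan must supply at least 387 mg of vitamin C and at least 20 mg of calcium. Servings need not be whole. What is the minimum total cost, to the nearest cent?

$2.28

Check every corner: each single food scaled to meet both minima, and each pair solved so both constraints bind.
banana only: max(387/12, 20/11) = 32.25 servings → $11.29.
bell pepper only: max(387/178, 20/12) = 2.174 servings → $2.28.
banana + bell pepper with both targets exact would need a negative amount; discard.
The minimum over all feasible corners is $2.28.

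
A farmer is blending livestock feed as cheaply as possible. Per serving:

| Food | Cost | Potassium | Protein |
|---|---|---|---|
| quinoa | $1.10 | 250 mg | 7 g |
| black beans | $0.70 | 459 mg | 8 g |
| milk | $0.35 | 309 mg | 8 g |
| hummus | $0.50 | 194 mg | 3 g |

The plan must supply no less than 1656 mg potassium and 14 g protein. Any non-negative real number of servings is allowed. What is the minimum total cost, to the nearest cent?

$1.88

quinoa only: max(1656/250, 14/7) = 6.624 servings → $7.29.
black beans only: max(1656/459, 14/8) = 3.608 servings → $2.53.
milk only: max(1656/309, 14/8) = 5.359 servings → $1.88.
hummus only: max(1656/194, 14/3) = 8.536 servings → $4.27.
quinoa + black beans: intersection lies outside the first quadrant.
quinoa + milk: the both-tight solution has a negative serving — not a feasible corner.
quinoa + hummus with both targets exact would need a negative amount; discard.
black beans + milk: the both-tight solution has a negative serving — not a feasible corner.
black beans + hummus with both targets exact would need a negative amount; discard.
milk + hummus: the both-tight solution has a negative serving — not a feasible corner.
The minimum over all feasible corners is $1.88.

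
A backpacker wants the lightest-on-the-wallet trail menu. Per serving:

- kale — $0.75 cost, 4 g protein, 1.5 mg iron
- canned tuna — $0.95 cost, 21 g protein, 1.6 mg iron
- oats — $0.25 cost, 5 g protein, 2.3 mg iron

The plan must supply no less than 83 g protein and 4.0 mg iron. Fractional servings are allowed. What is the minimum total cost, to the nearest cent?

$3.75

Check every corner: each single food scaled to meet both minima, and each pair solved so both constraints bind.
kale only: max(83/4, 4.0/1.5) = 20.75 servings → $15.56.
canned tuna only: max(83/21, 4.0/1.6) = 3.952 servings → $3.75.
oats only: max(83/5, 4.0/2.3) = 16.6 servings → $4.15.
kale + canned tuna with both targets exact would need a negative amount; discard.
kale + oats: the both-tight solution has a negative serving — not a feasible corner.
canned tuna + oats with both targets exact would need a negative amount; discard.
Cheapest feasible corner: $3.75.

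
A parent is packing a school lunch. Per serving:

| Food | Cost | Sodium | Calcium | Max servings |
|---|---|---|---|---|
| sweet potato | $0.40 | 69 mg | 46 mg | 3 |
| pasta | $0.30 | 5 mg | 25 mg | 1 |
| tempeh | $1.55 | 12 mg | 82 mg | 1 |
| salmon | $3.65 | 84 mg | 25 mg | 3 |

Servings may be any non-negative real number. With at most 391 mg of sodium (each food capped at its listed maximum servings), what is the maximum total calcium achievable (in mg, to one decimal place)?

Calcium per mg sodium: tempeh 6.833, pasta 5, sweet potato 0.6667, salmon 0.2976.
Take 1 serving of tempeh: uses 12 mg sodium, +82.0 mg calcium (running total 82.0 mg).
Take 1 serving of pasta: uses 5 mg sodium, +25.0 mg calcium (running total 107.0 mg).
Take 3 servings of sweet potato: uses 207 mg sodium, +138.0 mg calcium (running total 245.0 mg).
Take 1.988 servings of salmon: uses 167 mg sodium, +49.7 mg calcium (running total 294.7 mg).
Filling greedily by calcium-per-mg sodium is optimal for one linear limit, giving 294.7 mg.

294.7 mg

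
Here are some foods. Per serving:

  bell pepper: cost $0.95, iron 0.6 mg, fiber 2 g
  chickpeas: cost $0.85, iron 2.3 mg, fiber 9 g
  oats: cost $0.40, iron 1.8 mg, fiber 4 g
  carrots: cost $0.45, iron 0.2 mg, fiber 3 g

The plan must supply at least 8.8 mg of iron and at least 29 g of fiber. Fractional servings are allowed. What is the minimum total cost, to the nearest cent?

$2.78

At the optimum either one food covers both requirements or two foods hit both targets exactly; no other combination can be cheaper.
bell pepper only: max(8.8/0.6, 29/2) = 14.67 servings → $13.93.
chickpeas only: max(8.8/2.3, 29/9) = 3.826 servings → $3.25.
oats only: max(8.8/1.8, 29/4) = 7.25 servings → $2.90.
carrots only: max(8.8/0.2, 29/3) = 44 servings → $19.80.
bell pepper + chickpeas with both targets exact would need a negative amount; discard.
bell pepper + oats with both tight: 14.17 servings and 0.1667 servings → $13.53.
bell pepper + carrots: the both-tight solution has a negative serving — not a feasible corner.
chickpeas + oats with both tight: 2.429 servings and 1.786 servings → $2.78.
chickpeas + carrots: the both-tight solution has a negative serving — not a feasible corner.
oats + carrots with both tight: 4.478 servings and 3.696 servings → $3.45.
The minimum over all feasible corners is $2.78.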